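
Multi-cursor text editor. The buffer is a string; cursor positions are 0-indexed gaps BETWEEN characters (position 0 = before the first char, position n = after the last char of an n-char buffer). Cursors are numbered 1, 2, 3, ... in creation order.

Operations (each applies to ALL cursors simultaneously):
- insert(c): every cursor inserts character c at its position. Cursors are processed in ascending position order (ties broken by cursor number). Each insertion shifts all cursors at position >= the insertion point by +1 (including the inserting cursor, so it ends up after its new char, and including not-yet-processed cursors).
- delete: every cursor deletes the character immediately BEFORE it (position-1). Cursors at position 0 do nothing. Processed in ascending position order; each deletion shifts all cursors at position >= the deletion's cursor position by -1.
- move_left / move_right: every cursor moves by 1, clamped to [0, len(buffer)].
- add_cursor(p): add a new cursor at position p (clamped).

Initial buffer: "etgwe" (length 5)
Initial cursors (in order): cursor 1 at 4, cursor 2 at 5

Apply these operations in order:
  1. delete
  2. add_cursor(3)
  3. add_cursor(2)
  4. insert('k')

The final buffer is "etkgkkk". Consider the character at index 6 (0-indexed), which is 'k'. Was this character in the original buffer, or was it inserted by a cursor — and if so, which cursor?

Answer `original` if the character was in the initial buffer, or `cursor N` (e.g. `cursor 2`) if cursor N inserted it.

After op 1 (delete): buffer="etg" (len 3), cursors c1@3 c2@3, authorship ...
After op 2 (add_cursor(3)): buffer="etg" (len 3), cursors c1@3 c2@3 c3@3, authorship ...
After op 3 (add_cursor(2)): buffer="etg" (len 3), cursors c4@2 c1@3 c2@3 c3@3, authorship ...
After op 4 (insert('k')): buffer="etkgkkk" (len 7), cursors c4@3 c1@7 c2@7 c3@7, authorship ..4.123
Authorship (.=original, N=cursor N): . . 4 . 1 2 3
Index 6: author = 3

Answer: cursor 3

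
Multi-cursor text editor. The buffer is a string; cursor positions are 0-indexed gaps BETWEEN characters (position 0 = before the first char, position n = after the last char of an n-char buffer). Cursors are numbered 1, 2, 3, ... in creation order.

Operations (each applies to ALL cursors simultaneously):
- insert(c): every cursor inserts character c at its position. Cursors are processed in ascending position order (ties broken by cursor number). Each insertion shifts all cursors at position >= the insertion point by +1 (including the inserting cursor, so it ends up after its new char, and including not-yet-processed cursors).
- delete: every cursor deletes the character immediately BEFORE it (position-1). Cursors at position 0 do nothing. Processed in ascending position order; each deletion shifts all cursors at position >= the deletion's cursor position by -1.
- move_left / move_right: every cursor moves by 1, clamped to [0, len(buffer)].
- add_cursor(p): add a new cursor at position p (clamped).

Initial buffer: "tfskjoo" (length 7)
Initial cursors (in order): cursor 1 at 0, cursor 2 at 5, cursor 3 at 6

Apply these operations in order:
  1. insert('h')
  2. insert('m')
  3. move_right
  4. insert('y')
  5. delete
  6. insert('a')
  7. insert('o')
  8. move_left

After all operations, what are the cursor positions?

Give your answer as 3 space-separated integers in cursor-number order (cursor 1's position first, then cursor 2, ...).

After op 1 (insert('h')): buffer="htfskjhoho" (len 10), cursors c1@1 c2@7 c3@9, authorship 1.....2.3.
After op 2 (insert('m')): buffer="hmtfskjhmohmo" (len 13), cursors c1@2 c2@9 c3@12, authorship 11.....22.33.
After op 3 (move_right): buffer="hmtfskjhmohmo" (len 13), cursors c1@3 c2@10 c3@13, authorship 11.....22.33.
After op 4 (insert('y')): buffer="hmtyfskjhmoyhmoy" (len 16), cursors c1@4 c2@12 c3@16, authorship 11.1....22.233.3
After op 5 (delete): buffer="hmtfskjhmohmo" (len 13), cursors c1@3 c2@10 c3@13, authorship 11.....22.33.
After op 6 (insert('a')): buffer="hmtafskjhmoahmoa" (len 16), cursors c1@4 c2@12 c3@16, authorship 11.1....22.233.3
After op 7 (insert('o')): buffer="hmtaofskjhmoaohmoao" (len 19), cursors c1@5 c2@14 c3@19, authorship 11.11....22.2233.33
After op 8 (move_left): buffer="hmtaofskjhmoaohmoao" (len 19), cursors c1@4 c2@13 c3@18, authorship 11.11....22.2233.33

Answer: 4 13 18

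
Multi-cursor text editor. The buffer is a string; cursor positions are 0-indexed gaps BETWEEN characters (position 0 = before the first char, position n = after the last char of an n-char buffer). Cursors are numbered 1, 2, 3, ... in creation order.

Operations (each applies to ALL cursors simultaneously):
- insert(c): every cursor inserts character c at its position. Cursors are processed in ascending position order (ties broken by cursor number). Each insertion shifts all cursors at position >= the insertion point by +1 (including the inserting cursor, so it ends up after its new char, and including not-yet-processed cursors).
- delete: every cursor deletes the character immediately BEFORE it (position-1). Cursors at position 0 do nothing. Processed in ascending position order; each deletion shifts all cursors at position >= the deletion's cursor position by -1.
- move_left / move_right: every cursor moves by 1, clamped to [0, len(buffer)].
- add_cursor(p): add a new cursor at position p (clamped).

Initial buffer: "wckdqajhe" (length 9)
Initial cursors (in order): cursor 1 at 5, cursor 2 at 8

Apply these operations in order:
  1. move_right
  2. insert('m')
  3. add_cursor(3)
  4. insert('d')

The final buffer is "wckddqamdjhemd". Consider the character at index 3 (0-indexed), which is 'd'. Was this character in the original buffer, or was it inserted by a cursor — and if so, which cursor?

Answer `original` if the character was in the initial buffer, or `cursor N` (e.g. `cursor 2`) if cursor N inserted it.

Answer: cursor 3

Derivation:
After op 1 (move_right): buffer="wckdqajhe" (len 9), cursors c1@6 c2@9, authorship .........
After op 2 (insert('m')): buffer="wckdqamjhem" (len 11), cursors c1@7 c2@11, authorship ......1...2
After op 3 (add_cursor(3)): buffer="wckdqamjhem" (len 11), cursors c3@3 c1@7 c2@11, authorship ......1...2
After op 4 (insert('d')): buffer="wckddqamdjhemd" (len 14), cursors c3@4 c1@9 c2@14, authorship ...3...11...22
Authorship (.=original, N=cursor N): . . . 3 . . . 1 1 . . . 2 2
Index 3: author = 3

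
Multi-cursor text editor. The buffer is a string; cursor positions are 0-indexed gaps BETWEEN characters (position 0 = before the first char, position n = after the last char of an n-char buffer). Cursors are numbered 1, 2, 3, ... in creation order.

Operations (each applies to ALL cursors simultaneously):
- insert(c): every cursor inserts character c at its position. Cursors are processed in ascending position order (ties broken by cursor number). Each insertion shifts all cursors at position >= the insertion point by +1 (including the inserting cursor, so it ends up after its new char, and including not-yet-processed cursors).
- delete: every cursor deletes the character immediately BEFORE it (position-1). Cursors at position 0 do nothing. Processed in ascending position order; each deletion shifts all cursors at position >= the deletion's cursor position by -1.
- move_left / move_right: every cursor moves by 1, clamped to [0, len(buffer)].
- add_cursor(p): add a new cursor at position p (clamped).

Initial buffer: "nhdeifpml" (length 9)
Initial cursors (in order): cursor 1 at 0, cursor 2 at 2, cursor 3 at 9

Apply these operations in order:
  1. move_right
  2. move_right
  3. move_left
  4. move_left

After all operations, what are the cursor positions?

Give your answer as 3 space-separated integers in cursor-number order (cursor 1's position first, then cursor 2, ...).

After op 1 (move_right): buffer="nhdeifpml" (len 9), cursors c1@1 c2@3 c3@9, authorship .........
After op 2 (move_right): buffer="nhdeifpml" (len 9), cursors c1@2 c2@4 c3@9, authorship .........
After op 3 (move_left): buffer="nhdeifpml" (len 9), cursors c1@1 c2@3 c3@8, authorship .........
After op 4 (move_left): buffer="nhdeifpml" (len 9), cursors c1@0 c2@2 c3@7, authorship .........

Answer: 0 2 7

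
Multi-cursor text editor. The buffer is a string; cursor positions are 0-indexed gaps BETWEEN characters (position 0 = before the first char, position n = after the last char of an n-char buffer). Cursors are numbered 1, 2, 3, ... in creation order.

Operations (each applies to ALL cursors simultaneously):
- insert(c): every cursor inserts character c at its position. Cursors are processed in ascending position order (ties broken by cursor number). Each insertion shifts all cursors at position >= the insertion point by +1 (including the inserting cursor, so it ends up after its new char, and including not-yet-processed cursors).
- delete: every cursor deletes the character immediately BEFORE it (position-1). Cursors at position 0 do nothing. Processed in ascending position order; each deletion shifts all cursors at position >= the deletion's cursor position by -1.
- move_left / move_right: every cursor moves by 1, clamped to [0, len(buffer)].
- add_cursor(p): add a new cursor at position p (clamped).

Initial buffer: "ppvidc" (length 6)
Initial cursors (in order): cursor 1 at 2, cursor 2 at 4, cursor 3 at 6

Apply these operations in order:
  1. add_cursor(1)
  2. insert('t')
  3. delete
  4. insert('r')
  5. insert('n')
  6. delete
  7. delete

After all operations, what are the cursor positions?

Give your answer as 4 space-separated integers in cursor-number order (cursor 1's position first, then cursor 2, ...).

After op 1 (add_cursor(1)): buffer="ppvidc" (len 6), cursors c4@1 c1@2 c2@4 c3@6, authorship ......
After op 2 (insert('t')): buffer="ptptvitdct" (len 10), cursors c4@2 c1@4 c2@7 c3@10, authorship .4.1..2..3
After op 3 (delete): buffer="ppvidc" (len 6), cursors c4@1 c1@2 c2@4 c3@6, authorship ......
After op 4 (insert('r')): buffer="prprvirdcr" (len 10), cursors c4@2 c1@4 c2@7 c3@10, authorship .4.1..2..3
After op 5 (insert('n')): buffer="prnprnvirndcrn" (len 14), cursors c4@3 c1@6 c2@10 c3@14, authorship .44.11..22..33
After op 6 (delete): buffer="prprvirdcr" (len 10), cursors c4@2 c1@4 c2@7 c3@10, authorship .4.1..2..3
After op 7 (delete): buffer="ppvidc" (len 6), cursors c4@1 c1@2 c2@4 c3@6, authorship ......

Answer: 2 4 6 1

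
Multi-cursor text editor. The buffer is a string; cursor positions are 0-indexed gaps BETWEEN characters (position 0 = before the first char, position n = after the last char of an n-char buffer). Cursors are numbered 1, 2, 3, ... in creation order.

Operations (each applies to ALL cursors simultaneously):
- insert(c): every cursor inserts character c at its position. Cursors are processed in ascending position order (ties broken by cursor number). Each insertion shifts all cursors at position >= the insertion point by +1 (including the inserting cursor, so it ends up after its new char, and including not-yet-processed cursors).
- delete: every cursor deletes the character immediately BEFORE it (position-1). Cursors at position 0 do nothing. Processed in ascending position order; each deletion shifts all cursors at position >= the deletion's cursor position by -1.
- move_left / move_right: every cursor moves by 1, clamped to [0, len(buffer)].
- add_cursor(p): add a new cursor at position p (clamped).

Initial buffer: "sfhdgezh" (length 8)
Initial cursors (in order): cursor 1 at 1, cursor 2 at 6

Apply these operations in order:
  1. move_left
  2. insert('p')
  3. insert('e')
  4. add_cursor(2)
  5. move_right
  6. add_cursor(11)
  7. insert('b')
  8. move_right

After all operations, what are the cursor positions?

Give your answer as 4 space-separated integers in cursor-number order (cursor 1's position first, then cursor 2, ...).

Answer: 6 14 6 16

Derivation:
After op 1 (move_left): buffer="sfhdgezh" (len 8), cursors c1@0 c2@5, authorship ........
After op 2 (insert('p')): buffer="psfhdgpezh" (len 10), cursors c1@1 c2@7, authorship 1.....2...
After op 3 (insert('e')): buffer="pesfhdgpeezh" (len 12), cursors c1@2 c2@9, authorship 11.....22...
After op 4 (add_cursor(2)): buffer="pesfhdgpeezh" (len 12), cursors c1@2 c3@2 c2@9, authorship 11.....22...
After op 5 (move_right): buffer="pesfhdgpeezh" (len 12), cursors c1@3 c3@3 c2@10, authorship 11.....22...
After op 6 (add_cursor(11)): buffer="pesfhdgpeezh" (len 12), cursors c1@3 c3@3 c2@10 c4@11, authorship 11.....22...
After op 7 (insert('b')): buffer="pesbbfhdgpeebzbh" (len 16), cursors c1@5 c3@5 c2@13 c4@15, authorship 11.13....22.2.4.
After op 8 (move_right): buffer="pesbbfhdgpeebzbh" (len 16), cursors c1@6 c3@6 c2@14 c4@16, authorship 11.13....22.2.4.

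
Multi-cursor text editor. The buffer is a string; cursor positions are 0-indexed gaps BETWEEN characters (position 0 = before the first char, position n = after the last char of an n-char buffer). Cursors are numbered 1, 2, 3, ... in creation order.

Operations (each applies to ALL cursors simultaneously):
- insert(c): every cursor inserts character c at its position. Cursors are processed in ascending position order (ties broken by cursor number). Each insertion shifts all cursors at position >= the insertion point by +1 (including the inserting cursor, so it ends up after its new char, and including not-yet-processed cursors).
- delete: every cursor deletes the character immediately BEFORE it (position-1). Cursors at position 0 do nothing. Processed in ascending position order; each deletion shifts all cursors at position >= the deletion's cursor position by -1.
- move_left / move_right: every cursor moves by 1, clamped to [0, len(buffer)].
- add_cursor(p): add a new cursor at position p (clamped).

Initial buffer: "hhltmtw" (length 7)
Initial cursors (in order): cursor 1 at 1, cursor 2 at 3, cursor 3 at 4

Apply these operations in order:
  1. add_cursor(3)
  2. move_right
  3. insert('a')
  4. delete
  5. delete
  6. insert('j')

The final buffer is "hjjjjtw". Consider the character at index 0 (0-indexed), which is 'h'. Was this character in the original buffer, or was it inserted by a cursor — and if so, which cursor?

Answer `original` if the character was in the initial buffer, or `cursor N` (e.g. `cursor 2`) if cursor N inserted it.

After op 1 (add_cursor(3)): buffer="hhltmtw" (len 7), cursors c1@1 c2@3 c4@3 c3@4, authorship .......
After op 2 (move_right): buffer="hhltmtw" (len 7), cursors c1@2 c2@4 c4@4 c3@5, authorship .......
After op 3 (insert('a')): buffer="hhaltaamatw" (len 11), cursors c1@3 c2@7 c4@7 c3@9, authorship ..1..24.3..
After op 4 (delete): buffer="hhltmtw" (len 7), cursors c1@2 c2@4 c4@4 c3@5, authorship .......
After op 5 (delete): buffer="htw" (len 3), cursors c1@1 c2@1 c3@1 c4@1, authorship ...
After op 6 (insert('j')): buffer="hjjjjtw" (len 7), cursors c1@5 c2@5 c3@5 c4@5, authorship .1234..
Authorship (.=original, N=cursor N): . 1 2 3 4 . .
Index 0: author = original

Answer: original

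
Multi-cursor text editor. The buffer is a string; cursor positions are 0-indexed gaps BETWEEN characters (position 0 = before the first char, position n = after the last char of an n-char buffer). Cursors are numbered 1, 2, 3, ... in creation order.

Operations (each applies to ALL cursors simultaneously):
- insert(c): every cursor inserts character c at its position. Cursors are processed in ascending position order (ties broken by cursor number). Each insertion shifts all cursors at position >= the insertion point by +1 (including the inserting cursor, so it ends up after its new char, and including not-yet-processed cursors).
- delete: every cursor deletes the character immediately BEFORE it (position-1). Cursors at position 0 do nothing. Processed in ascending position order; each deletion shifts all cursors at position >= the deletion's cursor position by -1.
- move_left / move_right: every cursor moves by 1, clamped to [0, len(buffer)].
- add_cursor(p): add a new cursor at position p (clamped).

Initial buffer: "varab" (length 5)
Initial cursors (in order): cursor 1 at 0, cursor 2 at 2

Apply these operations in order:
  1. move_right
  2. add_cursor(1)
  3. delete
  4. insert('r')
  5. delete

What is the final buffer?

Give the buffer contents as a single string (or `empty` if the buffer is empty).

Answer: aab

Derivation:
After op 1 (move_right): buffer="varab" (len 5), cursors c1@1 c2@3, authorship .....
After op 2 (add_cursor(1)): buffer="varab" (len 5), cursors c1@1 c3@1 c2@3, authorship .....
After op 3 (delete): buffer="aab" (len 3), cursors c1@0 c3@0 c2@1, authorship ...
After op 4 (insert('r')): buffer="rrarab" (len 6), cursors c1@2 c3@2 c2@4, authorship 13.2..
After op 5 (delete): buffer="aab" (len 3), cursors c1@0 c3@0 c2@1, authorship ...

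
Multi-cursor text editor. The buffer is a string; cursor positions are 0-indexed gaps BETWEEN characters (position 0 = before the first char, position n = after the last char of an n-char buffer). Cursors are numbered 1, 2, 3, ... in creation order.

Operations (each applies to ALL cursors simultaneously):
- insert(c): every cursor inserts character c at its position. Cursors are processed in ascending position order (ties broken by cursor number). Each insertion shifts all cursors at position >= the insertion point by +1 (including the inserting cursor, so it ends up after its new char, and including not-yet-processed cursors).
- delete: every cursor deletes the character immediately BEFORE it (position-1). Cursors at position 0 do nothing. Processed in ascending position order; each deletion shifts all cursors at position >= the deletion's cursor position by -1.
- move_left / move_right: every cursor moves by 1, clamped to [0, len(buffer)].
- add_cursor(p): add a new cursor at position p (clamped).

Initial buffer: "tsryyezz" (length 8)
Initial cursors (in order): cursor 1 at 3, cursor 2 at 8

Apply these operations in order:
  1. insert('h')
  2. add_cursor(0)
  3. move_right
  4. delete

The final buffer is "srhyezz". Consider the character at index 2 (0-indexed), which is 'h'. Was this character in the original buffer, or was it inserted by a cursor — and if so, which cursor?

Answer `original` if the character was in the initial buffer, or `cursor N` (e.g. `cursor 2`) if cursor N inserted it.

After op 1 (insert('h')): buffer="tsrhyyezzh" (len 10), cursors c1@4 c2@10, authorship ...1.....2
After op 2 (add_cursor(0)): buffer="tsrhyyezzh" (len 10), cursors c3@0 c1@4 c2@10, authorship ...1.....2
After op 3 (move_right): buffer="tsrhyyezzh" (len 10), cursors c3@1 c1@5 c2@10, authorship ...1.....2
After op 4 (delete): buffer="srhyezz" (len 7), cursors c3@0 c1@3 c2@7, authorship ..1....
Authorship (.=original, N=cursor N): . . 1 . . . .
Index 2: author = 1

Answer: cursor 1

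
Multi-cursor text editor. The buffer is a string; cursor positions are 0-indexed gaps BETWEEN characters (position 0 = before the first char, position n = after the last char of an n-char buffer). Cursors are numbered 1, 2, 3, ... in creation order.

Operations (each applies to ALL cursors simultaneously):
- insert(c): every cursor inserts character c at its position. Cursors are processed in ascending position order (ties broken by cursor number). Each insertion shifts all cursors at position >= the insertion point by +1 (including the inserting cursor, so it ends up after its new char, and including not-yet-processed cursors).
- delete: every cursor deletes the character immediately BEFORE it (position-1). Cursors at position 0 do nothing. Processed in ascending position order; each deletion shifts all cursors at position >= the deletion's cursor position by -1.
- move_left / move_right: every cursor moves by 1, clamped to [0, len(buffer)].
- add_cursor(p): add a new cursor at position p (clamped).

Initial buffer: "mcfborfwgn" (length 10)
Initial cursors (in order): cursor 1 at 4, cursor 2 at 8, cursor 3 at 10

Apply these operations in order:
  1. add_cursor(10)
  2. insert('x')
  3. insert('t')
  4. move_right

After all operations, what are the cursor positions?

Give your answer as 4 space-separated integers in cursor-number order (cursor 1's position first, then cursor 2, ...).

Answer: 7 13 18 18

Derivation:
After op 1 (add_cursor(10)): buffer="mcfborfwgn" (len 10), cursors c1@4 c2@8 c3@10 c4@10, authorship ..........
After op 2 (insert('x')): buffer="mcfbxorfwxgnxx" (len 14), cursors c1@5 c2@10 c3@14 c4@14, authorship ....1....2..34
After op 3 (insert('t')): buffer="mcfbxtorfwxtgnxxtt" (len 18), cursors c1@6 c2@12 c3@18 c4@18, authorship ....11....22..3434
After op 4 (move_right): buffer="mcfbxtorfwxtgnxxtt" (len 18), cursors c1@7 c2@13 c3@18 c4@18, authorship ....11....22..3434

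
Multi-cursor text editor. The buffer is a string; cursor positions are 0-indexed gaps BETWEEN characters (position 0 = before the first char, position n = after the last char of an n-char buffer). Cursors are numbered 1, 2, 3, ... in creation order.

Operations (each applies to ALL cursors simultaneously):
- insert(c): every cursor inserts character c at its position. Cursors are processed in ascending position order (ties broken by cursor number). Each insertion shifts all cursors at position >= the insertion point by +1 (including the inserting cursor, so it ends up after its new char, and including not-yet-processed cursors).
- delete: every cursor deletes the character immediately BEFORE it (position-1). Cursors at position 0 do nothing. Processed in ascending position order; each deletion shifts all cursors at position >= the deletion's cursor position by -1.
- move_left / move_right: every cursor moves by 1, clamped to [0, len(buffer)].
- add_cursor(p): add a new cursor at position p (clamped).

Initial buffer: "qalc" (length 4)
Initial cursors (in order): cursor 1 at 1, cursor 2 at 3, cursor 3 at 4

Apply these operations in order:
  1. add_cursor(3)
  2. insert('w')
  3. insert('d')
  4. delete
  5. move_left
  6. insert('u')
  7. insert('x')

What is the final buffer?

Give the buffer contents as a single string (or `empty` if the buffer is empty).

After op 1 (add_cursor(3)): buffer="qalc" (len 4), cursors c1@1 c2@3 c4@3 c3@4, authorship ....
After op 2 (insert('w')): buffer="qwalwwcw" (len 8), cursors c1@2 c2@6 c4@6 c3@8, authorship .1..24.3
After op 3 (insert('d')): buffer="qwdalwwddcwd" (len 12), cursors c1@3 c2@9 c4@9 c3@12, authorship .11..2424.33
After op 4 (delete): buffer="qwalwwcw" (len 8), cursors c1@2 c2@6 c4@6 c3@8, authorship .1..24.3
After op 5 (move_left): buffer="qwalwwcw" (len 8), cursors c1@1 c2@5 c4@5 c3@7, authorship .1..24.3
After op 6 (insert('u')): buffer="quwalwuuwcuw" (len 12), cursors c1@2 c2@8 c4@8 c3@11, authorship .11..2244.33
After op 7 (insert('x')): buffer="quxwalwuuxxwcuxw" (len 16), cursors c1@3 c2@11 c4@11 c3@15, authorship .111..224244.333

Answer: quxwalwuuxxwcuxw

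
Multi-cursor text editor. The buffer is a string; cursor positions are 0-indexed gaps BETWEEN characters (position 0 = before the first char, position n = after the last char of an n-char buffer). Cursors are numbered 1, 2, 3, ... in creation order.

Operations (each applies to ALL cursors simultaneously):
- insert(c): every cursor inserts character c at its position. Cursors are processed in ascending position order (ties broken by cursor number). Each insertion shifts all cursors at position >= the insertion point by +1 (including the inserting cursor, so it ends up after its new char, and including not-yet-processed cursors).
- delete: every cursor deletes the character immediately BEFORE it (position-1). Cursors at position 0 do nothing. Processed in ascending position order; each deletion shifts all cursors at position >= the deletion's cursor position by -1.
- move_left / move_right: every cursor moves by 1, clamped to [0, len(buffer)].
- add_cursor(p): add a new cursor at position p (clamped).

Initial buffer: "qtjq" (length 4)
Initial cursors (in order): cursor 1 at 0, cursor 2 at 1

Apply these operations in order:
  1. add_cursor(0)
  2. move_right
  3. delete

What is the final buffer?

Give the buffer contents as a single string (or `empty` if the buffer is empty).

After op 1 (add_cursor(0)): buffer="qtjq" (len 4), cursors c1@0 c3@0 c2@1, authorship ....
After op 2 (move_right): buffer="qtjq" (len 4), cursors c1@1 c3@1 c2@2, authorship ....
After op 3 (delete): buffer="jq" (len 2), cursors c1@0 c2@0 c3@0, authorship ..

Answer: jq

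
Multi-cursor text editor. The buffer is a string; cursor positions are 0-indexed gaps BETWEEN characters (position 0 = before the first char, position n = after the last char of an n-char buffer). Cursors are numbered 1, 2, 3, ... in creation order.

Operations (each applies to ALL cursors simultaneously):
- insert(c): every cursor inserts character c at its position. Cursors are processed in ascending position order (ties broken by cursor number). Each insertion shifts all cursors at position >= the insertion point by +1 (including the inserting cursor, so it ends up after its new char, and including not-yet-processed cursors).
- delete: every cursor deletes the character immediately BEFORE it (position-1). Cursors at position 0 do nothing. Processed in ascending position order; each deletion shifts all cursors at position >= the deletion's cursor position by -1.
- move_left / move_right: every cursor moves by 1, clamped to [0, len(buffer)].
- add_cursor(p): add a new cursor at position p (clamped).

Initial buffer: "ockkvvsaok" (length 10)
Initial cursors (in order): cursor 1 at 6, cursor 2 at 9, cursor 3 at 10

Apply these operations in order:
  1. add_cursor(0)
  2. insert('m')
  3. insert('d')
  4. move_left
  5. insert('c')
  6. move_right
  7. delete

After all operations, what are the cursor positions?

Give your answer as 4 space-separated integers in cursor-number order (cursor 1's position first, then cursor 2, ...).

Answer: 10 15 18 2

Derivation:
After op 1 (add_cursor(0)): buffer="ockkvvsaok" (len 10), cursors c4@0 c1@6 c2@9 c3@10, authorship ..........
After op 2 (insert('m')): buffer="mockkvvmsaomkm" (len 14), cursors c4@1 c1@8 c2@12 c3@14, authorship 4......1...2.3
After op 3 (insert('d')): buffer="mdockkvvmdsaomdkmd" (len 18), cursors c4@2 c1@10 c2@15 c3@18, authorship 44......11...22.33
After op 4 (move_left): buffer="mdockkvvmdsaomdkmd" (len 18), cursors c4@1 c1@9 c2@14 c3@17, authorship 44......11...22.33
After op 5 (insert('c')): buffer="mcdockkvvmcdsaomcdkmcd" (len 22), cursors c4@2 c1@11 c2@17 c3@21, authorship 444......111...222.333
After op 6 (move_right): buffer="mcdockkvvmcdsaomcdkmcd" (len 22), cursors c4@3 c1@12 c2@18 c3@22, authorship 444......111...222.333
After op 7 (delete): buffer="mcockkvvmcsaomckmc" (len 18), cursors c4@2 c1@10 c2@15 c3@18, authorship 44......11...22.33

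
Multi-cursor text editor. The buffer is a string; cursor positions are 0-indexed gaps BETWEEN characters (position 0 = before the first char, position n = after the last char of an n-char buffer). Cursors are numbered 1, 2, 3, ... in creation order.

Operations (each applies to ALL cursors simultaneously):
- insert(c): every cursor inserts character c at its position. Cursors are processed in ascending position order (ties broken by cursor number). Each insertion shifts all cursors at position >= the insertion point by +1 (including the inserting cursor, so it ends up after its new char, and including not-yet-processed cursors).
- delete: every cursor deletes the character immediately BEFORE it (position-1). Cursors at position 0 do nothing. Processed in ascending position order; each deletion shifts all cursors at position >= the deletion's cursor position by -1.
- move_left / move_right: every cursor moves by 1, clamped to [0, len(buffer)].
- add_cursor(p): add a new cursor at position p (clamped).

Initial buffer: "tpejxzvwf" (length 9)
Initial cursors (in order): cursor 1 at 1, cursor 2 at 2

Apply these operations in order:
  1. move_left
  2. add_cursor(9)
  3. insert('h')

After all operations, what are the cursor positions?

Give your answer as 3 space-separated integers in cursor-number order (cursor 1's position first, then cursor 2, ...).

Answer: 1 3 12

Derivation:
After op 1 (move_left): buffer="tpejxzvwf" (len 9), cursors c1@0 c2@1, authorship .........
After op 2 (add_cursor(9)): buffer="tpejxzvwf" (len 9), cursors c1@0 c2@1 c3@9, authorship .........
After op 3 (insert('h')): buffer="hthpejxzvwfh" (len 12), cursors c1@1 c2@3 c3@12, authorship 1.2........3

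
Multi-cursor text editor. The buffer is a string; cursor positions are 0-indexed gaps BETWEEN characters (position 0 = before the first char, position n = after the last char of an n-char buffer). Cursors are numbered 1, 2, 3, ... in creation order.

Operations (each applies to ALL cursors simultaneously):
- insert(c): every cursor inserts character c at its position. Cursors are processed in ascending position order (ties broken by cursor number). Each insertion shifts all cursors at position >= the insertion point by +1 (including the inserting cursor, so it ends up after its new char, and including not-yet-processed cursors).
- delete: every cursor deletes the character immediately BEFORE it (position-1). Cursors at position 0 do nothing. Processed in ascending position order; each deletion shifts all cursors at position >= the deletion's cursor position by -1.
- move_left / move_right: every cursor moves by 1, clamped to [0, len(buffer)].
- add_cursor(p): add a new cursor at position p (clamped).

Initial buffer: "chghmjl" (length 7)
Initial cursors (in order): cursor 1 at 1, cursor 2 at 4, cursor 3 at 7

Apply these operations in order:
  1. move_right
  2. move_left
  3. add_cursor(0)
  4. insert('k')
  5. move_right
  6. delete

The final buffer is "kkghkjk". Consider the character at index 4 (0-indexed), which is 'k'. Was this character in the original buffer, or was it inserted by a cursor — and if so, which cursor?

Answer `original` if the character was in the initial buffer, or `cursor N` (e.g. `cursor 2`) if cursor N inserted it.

Answer: cursor 2

Derivation:
After op 1 (move_right): buffer="chghmjl" (len 7), cursors c1@2 c2@5 c3@7, authorship .......
After op 2 (move_left): buffer="chghmjl" (len 7), cursors c1@1 c2@4 c3@6, authorship .......
After op 3 (add_cursor(0)): buffer="chghmjl" (len 7), cursors c4@0 c1@1 c2@4 c3@6, authorship .......
After op 4 (insert('k')): buffer="kckhghkmjkl" (len 11), cursors c4@1 c1@3 c2@7 c3@10, authorship 4.1...2..3.
After op 5 (move_right): buffer="kckhghkmjkl" (len 11), cursors c4@2 c1@4 c2@8 c3@11, authorship 4.1...2..3.
After op 6 (delete): buffer="kkghkjk" (len 7), cursors c4@1 c1@2 c2@5 c3@7, authorship 41..2.3
Authorship (.=original, N=cursor N): 4 1 . . 2 . 3
Index 4: author = 2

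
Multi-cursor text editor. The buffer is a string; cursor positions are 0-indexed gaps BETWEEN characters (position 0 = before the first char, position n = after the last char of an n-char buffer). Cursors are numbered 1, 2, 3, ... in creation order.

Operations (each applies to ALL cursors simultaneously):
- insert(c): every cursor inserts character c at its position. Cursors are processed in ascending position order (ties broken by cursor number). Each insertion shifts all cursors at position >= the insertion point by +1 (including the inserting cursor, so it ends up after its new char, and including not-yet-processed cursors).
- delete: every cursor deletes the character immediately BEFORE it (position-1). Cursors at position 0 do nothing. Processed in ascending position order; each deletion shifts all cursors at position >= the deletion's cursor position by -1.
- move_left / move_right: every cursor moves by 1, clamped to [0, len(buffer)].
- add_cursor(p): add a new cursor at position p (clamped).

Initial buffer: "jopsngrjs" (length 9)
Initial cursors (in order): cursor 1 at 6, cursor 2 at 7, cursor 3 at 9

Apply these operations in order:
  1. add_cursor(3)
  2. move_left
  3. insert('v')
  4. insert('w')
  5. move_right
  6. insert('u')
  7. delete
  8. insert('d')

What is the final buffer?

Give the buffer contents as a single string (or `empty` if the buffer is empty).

After op 1 (add_cursor(3)): buffer="jopsngrjs" (len 9), cursors c4@3 c1@6 c2@7 c3@9, authorship .........
After op 2 (move_left): buffer="jopsngrjs" (len 9), cursors c4@2 c1@5 c2@6 c3@8, authorship .........
After op 3 (insert('v')): buffer="jovpsnvgvrjvs" (len 13), cursors c4@3 c1@7 c2@9 c3@12, authorship ..4...1.2..3.
After op 4 (insert('w')): buffer="jovwpsnvwgvwrjvws" (len 17), cursors c4@4 c1@9 c2@12 c3@16, authorship ..44...11.22..33.
After op 5 (move_right): buffer="jovwpsnvwgvwrjvws" (len 17), cursors c4@5 c1@10 c2@13 c3@17, authorship ..44...11.22..33.
After op 6 (insert('u')): buffer="jovwpusnvwguvwrujvwsu" (len 21), cursors c4@6 c1@12 c2@16 c3@21, authorship ..44.4..11.122.2.33.3
After op 7 (delete): buffer="jovwpsnvwgvwrjvws" (len 17), cursors c4@5 c1@10 c2@13 c3@17, authorship ..44...11.22..33.
After op 8 (insert('d')): buffer="jovwpdsnvwgdvwrdjvwsd" (len 21), cursors c4@6 c1@12 c2@16 c3@21, authorship ..44.4..11.122.2.33.3

Answer: jovwpdsnvwgdvwrdjvwsd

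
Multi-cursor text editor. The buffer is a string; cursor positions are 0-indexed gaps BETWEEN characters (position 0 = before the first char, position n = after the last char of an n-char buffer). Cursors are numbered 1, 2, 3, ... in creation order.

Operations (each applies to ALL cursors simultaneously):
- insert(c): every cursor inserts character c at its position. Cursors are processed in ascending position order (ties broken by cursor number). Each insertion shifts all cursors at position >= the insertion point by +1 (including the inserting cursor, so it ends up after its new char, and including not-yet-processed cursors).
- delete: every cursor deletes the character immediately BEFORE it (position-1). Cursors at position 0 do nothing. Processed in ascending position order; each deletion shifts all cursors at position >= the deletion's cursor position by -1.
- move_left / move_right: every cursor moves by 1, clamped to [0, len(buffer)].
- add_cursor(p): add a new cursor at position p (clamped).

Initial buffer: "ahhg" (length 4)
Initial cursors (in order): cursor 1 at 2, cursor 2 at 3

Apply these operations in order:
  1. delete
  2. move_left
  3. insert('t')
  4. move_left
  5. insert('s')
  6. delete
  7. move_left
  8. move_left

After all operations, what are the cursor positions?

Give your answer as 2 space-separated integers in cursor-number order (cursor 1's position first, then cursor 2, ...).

After op 1 (delete): buffer="ag" (len 2), cursors c1@1 c2@1, authorship ..
After op 2 (move_left): buffer="ag" (len 2), cursors c1@0 c2@0, authorship ..
After op 3 (insert('t')): buffer="ttag" (len 4), cursors c1@2 c2@2, authorship 12..
After op 4 (move_left): buffer="ttag" (len 4), cursors c1@1 c2@1, authorship 12..
After op 5 (insert('s')): buffer="tsstag" (len 6), cursors c1@3 c2@3, authorship 1122..
After op 6 (delete): buffer="ttag" (len 4), cursors c1@1 c2@1, authorship 12..
After op 7 (move_left): buffer="ttag" (len 4), cursors c1@0 c2@0, authorship 12..
After op 8 (move_left): buffer="ttag" (len 4), cursors c1@0 c2@0, authorship 12..

Answer: 0 0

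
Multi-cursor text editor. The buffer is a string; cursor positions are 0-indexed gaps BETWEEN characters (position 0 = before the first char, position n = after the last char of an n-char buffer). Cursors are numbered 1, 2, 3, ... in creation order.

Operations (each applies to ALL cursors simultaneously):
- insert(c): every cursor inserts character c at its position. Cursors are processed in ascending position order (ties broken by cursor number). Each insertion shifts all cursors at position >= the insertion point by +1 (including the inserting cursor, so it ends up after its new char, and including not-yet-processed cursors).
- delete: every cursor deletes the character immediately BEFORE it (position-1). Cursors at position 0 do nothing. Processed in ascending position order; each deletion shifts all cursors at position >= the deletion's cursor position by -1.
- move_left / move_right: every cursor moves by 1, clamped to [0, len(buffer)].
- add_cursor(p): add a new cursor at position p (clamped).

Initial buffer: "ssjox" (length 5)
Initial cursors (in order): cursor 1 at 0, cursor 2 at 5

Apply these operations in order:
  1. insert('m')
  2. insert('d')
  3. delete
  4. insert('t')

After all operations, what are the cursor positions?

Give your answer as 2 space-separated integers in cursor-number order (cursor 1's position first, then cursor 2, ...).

After op 1 (insert('m')): buffer="mssjoxm" (len 7), cursors c1@1 c2@7, authorship 1.....2
After op 2 (insert('d')): buffer="mdssjoxmd" (len 9), cursors c1@2 c2@9, authorship 11.....22
After op 3 (delete): buffer="mssjoxm" (len 7), cursors c1@1 c2@7, authorship 1.....2
After op 4 (insert('t')): buffer="mtssjoxmt" (len 9), cursors c1@2 c2@9, authorship 11.....22

Answer: 2 9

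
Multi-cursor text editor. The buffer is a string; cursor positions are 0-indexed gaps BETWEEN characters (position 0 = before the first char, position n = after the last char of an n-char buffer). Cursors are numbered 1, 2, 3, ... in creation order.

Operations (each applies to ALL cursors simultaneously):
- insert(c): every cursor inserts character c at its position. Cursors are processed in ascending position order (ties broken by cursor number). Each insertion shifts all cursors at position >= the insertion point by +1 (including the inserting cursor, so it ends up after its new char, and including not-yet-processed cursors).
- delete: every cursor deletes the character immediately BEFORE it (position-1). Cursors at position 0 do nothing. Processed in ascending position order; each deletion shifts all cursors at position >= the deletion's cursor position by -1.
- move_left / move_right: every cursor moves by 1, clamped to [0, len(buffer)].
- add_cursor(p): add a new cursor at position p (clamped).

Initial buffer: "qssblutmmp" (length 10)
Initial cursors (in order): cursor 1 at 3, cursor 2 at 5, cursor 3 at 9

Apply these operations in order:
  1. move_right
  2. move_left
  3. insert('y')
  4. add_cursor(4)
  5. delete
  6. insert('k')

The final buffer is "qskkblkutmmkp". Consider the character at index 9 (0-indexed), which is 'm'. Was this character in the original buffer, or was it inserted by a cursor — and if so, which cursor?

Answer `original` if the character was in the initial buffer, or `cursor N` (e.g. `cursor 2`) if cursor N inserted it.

Answer: original

Derivation:
After op 1 (move_right): buffer="qssblutmmp" (len 10), cursors c1@4 c2@6 c3@10, authorship ..........
After op 2 (move_left): buffer="qssblutmmp" (len 10), cursors c1@3 c2@5 c3@9, authorship ..........
After op 3 (insert('y')): buffer="qssyblyutmmyp" (len 13), cursors c1@4 c2@7 c3@12, authorship ...1..2....3.
After op 4 (add_cursor(4)): buffer="qssyblyutmmyp" (len 13), cursors c1@4 c4@4 c2@7 c3@12, authorship ...1..2....3.
After op 5 (delete): buffer="qsblutmmp" (len 9), cursors c1@2 c4@2 c2@4 c3@8, authorship .........
After op 6 (insert('k')): buffer="qskkblkutmmkp" (len 13), cursors c1@4 c4@4 c2@7 c3@12, authorship ..14..2....3.
Authorship (.=original, N=cursor N): . . 1 4 . . 2 . . . . 3 .
Index 9: author = original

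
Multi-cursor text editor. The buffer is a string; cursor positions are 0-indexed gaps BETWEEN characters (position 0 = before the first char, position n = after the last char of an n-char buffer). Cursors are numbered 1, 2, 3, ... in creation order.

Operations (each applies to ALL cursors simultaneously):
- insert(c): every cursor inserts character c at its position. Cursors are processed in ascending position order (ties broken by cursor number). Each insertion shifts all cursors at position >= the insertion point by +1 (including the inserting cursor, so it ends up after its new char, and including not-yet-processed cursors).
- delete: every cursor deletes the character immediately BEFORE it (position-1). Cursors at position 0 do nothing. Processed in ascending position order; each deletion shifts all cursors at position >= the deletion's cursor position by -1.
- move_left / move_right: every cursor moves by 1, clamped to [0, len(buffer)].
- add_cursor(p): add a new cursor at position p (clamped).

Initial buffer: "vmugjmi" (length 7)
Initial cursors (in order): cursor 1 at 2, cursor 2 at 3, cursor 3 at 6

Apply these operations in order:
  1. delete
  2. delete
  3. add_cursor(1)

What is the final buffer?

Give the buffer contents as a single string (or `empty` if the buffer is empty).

Answer: gi

Derivation:
After op 1 (delete): buffer="vgji" (len 4), cursors c1@1 c2@1 c3@3, authorship ....
After op 2 (delete): buffer="gi" (len 2), cursors c1@0 c2@0 c3@1, authorship ..
After op 3 (add_cursor(1)): buffer="gi" (len 2), cursors c1@0 c2@0 c3@1 c4@1, authorship ..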